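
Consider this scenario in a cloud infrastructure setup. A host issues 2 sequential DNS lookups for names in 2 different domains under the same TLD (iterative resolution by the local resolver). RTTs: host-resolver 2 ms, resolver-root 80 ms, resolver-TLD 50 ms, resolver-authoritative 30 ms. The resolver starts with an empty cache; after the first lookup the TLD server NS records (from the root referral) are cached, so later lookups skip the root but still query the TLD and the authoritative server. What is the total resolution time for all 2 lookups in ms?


Lookup 1 (cold cache): local + root + TLD + auth = 2 + 80 + 50 + 30 = 162 ms
Lookups 2..2 (TLD NS cached -> skip root; new domain -> still ask TLD and auth): local + TLD + auth = 2 + 50 + 30 = 82 ms each
Remaining 1 lookups: 1 * 82 = 82 ms
Total = 162 + 82 = 244 ms

244


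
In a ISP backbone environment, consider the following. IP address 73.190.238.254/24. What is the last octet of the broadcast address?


Given: IP = 73.190.238.254, prefix = /24
Host bits = 32 - 24 = 8
Network last octet = 254 AND mask = 0
Host part size = 2^8 - 1 = 255
Broadcast last octet = 0 OR 255 = 255

255


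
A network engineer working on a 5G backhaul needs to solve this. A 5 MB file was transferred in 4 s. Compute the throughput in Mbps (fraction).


Given: file = 5 MB, time = 4 s
File in Mb = 5 * 8 = 40 Mb
Throughput = 40 / 4 Mbps
Throughput = 10 Mbps

10


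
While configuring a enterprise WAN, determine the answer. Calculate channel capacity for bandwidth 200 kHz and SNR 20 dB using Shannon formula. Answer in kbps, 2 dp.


Given: B = 200 kHz, SNR = 20 dB
SNR linear = 10^(20/10) = 100
1 + SNR = 101
log2(101) = 6.6582114828
C = 200 * 1000 * 6.6582114828 = 1331642.2966 bps
C = 1331.642297 kbps -> 1331.64 kbps (2 dp)

1331.64


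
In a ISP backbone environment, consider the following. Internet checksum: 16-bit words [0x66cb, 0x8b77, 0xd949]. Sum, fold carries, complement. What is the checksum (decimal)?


Given words: [0x66cb, 0x8b77, 0xd949]
Step 1: Sum all words
Raw sum = 26315 + 35703 + 55625 = 117643
Step 2: Fold carry: (52107 + 1) = 52108
One's complement = ~52108 & 0xFFFF = 13427

13427


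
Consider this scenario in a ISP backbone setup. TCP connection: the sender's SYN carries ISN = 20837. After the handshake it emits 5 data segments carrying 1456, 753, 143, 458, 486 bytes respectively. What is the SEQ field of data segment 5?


The SYN occupies sequence number ISN = 20837, so the first data byte is ISN + 1 = 20838.
SEQ of data segment i = (ISN + 1) + sum of payload sizes of segments 1..i-1.
Segment 1: SEQ = 20838, payload = 1456 bytes
Segment 2: SEQ = 22294, payload = 753 bytes
Segment 3: SEQ = 23047, payload = 143 bytes
Segment 4: SEQ = 23190, payload = 458 bytes
Segment 5: SEQ = 23648, payload = 486 bytes
SEQ of segment 5 = 20838 + 1456 + 753 + 143 + 458 = 23648

23648


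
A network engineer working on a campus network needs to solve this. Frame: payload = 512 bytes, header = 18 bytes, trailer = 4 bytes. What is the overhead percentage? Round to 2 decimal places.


Given: payload = 512 B, header = 18 B, trailer = 4 B
Overhead bytes = header + trailer = 18 + 4 = 22
Total frame = payload + overhead = 512 + 22 = 534
Overhead % = 22 / 534 * 100 = 4.1199% -> 4.12% (2 dp)

4.12


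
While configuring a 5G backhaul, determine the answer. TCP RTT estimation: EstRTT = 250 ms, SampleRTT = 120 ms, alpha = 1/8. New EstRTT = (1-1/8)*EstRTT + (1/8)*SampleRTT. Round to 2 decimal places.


Given: EstRTT = 250 ms, SampleRTT = 120 ms, alpha = 1/8
New EstRTT = (1 - alpha) * EstRTT + alpha * SampleRTT
(7/8) * 250 = 218.75
(1/8) * 120 = 15
New EstRTT = 218.75 + 15 = 233.75 ms -> 233.75 ms (2 dp)

233.75


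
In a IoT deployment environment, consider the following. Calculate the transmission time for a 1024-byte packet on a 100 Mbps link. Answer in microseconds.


Given: packet = 1024 bytes, bandwidth = 100 Mbps
Packet in bits = 1024 * 8 = 8192 bits
Bandwidth = 100 * 10^6 = 100000000 bps
Time = 8192 / 100000000 seconds
Time in us = 8192 * 10^6 / 100000000 = 81.92

81.92


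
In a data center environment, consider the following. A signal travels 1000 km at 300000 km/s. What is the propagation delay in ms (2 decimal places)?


Given: distance = 1000 km, speed = 300000 km/s
Delay = distance / speed = 1000 / 300000 seconds
Delay in ms = 1000 * 1000 / 300000
Delay = 3.3333 ms
Rounded to 2 dp = 3.33 ms

3.33


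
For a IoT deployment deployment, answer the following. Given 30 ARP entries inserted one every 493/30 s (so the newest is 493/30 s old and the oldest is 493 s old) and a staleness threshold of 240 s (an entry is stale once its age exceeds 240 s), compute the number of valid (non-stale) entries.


Ages are k * 493/30 s for k = 1..30 (spacing = 16.4333 s).
Entry k is valid iff k * 493/30 <= 240 iff k <= 30 * 240 / 493 = 14.6045
n_valid = floor(14.6045) = 14
(n_stale = 30 - 14 = 16)

14


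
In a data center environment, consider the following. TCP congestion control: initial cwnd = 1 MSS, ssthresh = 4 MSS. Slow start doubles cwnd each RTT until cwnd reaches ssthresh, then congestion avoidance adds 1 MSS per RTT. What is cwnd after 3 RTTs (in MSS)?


RTT 0: cwnd = 1 MSS (initial)
RTT 1: cwnd = 2 MSS (slow start, doubled)
RTT 2: cwnd = 4 MSS (slow start, doubled)
RTT 3: cwnd = 5 MSS (congestion avoidance, +1)

5


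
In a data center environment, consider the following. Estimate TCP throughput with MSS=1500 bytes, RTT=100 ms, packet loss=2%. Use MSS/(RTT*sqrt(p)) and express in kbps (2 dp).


Given: MSS = 1500 bytes, RTT = 100 ms, loss = 2%
RTT in seconds = 100 / 1000 = 0.1
Loss rate = 2% = 0.02
sqrt(loss) = sqrt(0.02) = 0.141421356237
Throughput (bytes/s) = 1500 / (0.1 * 0.141421356237) = 106066.0172
Throughput (kbps) = 106066.0172 * 8 / 1000 = 848.528137 -> 848.53 kbps (2 dp)

848.53


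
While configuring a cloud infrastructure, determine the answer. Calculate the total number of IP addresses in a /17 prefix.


Given: CIDR prefix /17
Host bits = 32 - 17 = 15
Total addresses = 2^15 = 32768

32768


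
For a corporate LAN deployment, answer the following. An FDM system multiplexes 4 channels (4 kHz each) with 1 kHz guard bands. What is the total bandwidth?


Given: 4 channels, 4 kHz each, guard = 1 kHz
Channel bandwidth = 4 * 4 = 16 kHz
Guard bands = 3 gaps * 1 kHz = 3 kHz
Total = 16 + 3 = 19 kHz

19


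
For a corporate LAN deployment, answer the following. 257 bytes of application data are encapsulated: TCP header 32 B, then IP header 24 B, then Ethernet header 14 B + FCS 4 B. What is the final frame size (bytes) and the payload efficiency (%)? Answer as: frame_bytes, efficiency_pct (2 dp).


TCP segment = 257 + 32 = 289 B
IP packet = 289 + 24 = 313 B
Ethernet frame = 313 + 14 + 4 = 331 B
Efficiency = app / frame = 257 / 331 = 0.776435 = 77.6435% -> 77.64% (2 dp)

331, 77.64


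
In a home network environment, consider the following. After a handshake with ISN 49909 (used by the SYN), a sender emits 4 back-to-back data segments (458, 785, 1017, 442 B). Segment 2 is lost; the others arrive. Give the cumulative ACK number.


SYN uses sequence number 49909; first data byte = ISN + 1 = 49910.
Segment 1: SEQ = 49910, len = 458 B, covers [49910, 50367]
Segment 2: SEQ = 50368, len = 785 B, covers [50368, 51152] [LOST]
Segment 3: SEQ = 51153, len = 1017 B, covers [51153, 52169]
Segment 4: SEQ = 52170, len = 442 B, covers [52170, 52611]
In-order data received: bytes [49910, 50367] (segments 1..1).
Segment 2 missing -> gap begins at byte 50368; later segments buffered out of order.
Cumulative ACK = next expected in-order byte = 49910 + 458 = 50368

50368


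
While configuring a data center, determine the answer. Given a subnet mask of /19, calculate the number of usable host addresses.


Given: subnet mask /19
Host bits = 32 - 19 = 13
Total addresses = 2^13 = 8192
Usable hosts = 8192 - 2 (network + broadcast) = 8190

8190


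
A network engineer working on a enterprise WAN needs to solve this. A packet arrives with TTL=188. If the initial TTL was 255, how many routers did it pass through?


Given: initial TTL = 255, received TTL = 188
Hops = initial TTL - received TTL
Hops = 255 - 188 = 67

67


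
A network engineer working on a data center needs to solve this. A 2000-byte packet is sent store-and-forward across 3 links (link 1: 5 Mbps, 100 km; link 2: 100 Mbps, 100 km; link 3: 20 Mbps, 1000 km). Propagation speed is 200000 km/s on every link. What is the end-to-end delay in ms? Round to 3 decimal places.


Packet = 2000 bytes = 16000 bits. Store-and-forward: sum (t_trans + t_prop) per link.
Link 1: t_trans = 16000/(5*10^6) s = 3.2000 ms; t_prop = 100/200000 s = 0.5000 ms; subtotal = 3.7000 ms
Link 2: t_trans = 16000/(100*10^6) s = 0.1600 ms; t_prop = 100/200000 s = 0.5000 ms; subtotal = 0.6600 ms
Link 3: t_trans = 16000/(20*10^6) s = 0.8000 ms; t_prop = 1000/200000 s = 5.0000 ms; subtotal = 5.8000 ms
End-to-end = 3.7000 + 0.6600 + 5.8000 = 10.1600 ms -> 10.160 ms (3 dp)

10.160


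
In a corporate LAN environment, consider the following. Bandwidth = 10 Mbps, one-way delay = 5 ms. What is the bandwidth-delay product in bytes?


Given: bandwidth = 10 Mbps, delay = 5 ms
BDP in bits = 10 * 10^6 * 5 / 1000
BDP in bits = 50000
BDP in bytes = 50000 / 8 = 6250

6250


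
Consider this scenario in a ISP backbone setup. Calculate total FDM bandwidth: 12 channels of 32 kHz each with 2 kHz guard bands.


Given: 12 channels, 32 kHz each, guard = 2 kHz
Channel bandwidth = 12 * 32 = 384 kHz
Guard bands = 11 gaps * 2 kHz = 22 kHz
Total = 384 + 22 = 406 kHz

406


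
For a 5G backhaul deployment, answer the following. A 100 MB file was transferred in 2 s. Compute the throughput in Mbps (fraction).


Given: file = 100 MB, time = 2 s
File in Mb = 100 * 8 = 800 Mb
Throughput = 800 / 2 Mbps
Throughput = 400 Mbps

400


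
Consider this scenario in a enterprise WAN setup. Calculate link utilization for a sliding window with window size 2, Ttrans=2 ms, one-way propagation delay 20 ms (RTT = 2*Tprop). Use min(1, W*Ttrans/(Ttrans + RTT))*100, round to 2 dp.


Given: W = 2, Ttrans = 2 ms, RTT = 40 ms (= 2 * Tprop, Tprop = 20 ms)
Cycle time = Ttrans + RTT = 2 + 40 = 42 ms (first packet sent until its ACK returns)
W * Ttrans = 2 * 2 = 4 ms of sending per cycle
W * Ttrans / (Ttrans + RTT) = 4 / 42 = 0.095238
U = min(1, 0.095238) = 0.095238
U% = 9.52%

9.52


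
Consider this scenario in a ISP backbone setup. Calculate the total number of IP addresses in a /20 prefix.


Given: CIDR prefix /20
Host bits = 32 - 20 = 12
Total addresses = 2^12 = 4096

4096


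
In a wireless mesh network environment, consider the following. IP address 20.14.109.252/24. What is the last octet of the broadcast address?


Given: IP = 20.14.109.252, prefix = /24
Host bits = 32 - 24 = 8
Network last octet = 252 AND mask = 0
Host part size = 2^8 - 1 = 255
Broadcast last octet = 0 OR 255 = 255

255


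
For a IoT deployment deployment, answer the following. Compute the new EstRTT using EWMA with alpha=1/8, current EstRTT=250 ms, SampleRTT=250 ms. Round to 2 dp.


Given: EstRTT = 250 ms, SampleRTT = 250 ms, alpha = 1/8
New EstRTT = (1 - alpha) * EstRTT + alpha * SampleRTT
(7/8) * 250 = 218.75
(1/8) * 250 = 31.25
New EstRTT = 218.75 + 31.25 = 250 ms -> 250.00 ms (2 dp)

250.00


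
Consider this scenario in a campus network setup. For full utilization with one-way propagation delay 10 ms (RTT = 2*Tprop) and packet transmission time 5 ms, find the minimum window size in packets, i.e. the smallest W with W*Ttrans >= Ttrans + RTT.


Given: Ttrans = 5 ms, RTT = 20 ms (= 2 * Tprop, Tprop = 10 ms)
Time until first ACK returns = Ttrans + RTT = 5 + 20 = 25 ms
Need W * Ttrans >= Ttrans + RTT  ->  W >= (Ttrans + RTT) / Ttrans
(Ttrans + RTT) / Ttrans = 25 / 5 = 5
W_min = ceil(5) = 5

5


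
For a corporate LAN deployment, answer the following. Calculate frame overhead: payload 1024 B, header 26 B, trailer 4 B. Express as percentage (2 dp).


Given: payload = 1024 B, header = 26 B, trailer = 4 B
Overhead bytes = header + trailer = 26 + 4 = 30
Total frame = payload + overhead = 1024 + 30 = 1054
Overhead % = 30 / 1054 * 100 = 2.8463% -> 2.85% (2 dp)

2.85


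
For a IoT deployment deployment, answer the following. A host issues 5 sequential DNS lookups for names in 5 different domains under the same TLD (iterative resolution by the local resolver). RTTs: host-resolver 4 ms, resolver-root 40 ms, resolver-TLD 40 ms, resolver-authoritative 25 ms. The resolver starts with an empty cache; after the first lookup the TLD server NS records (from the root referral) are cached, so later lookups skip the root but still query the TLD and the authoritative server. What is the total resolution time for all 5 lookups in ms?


Lookup 1 (cold cache): local + root + TLD + auth = 4 + 40 + 40 + 25 = 109 ms
Lookups 2..5 (TLD NS cached -> skip root; new domain -> still ask TLD and auth): local + TLD + auth = 4 + 40 + 25 = 69 ms each
Remaining 4 lookups: 4 * 69 = 276 ms
Total = 109 + 276 = 385 ms

385


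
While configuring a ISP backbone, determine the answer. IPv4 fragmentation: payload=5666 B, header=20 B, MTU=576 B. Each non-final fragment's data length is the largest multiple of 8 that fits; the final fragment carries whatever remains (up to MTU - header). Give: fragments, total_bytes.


Max data per non-final fragment = floor((MTU - header)/8)*8 = floor((576 - 20)/8)*8 = floor(556/8)*8 = 552 B
Final fragment needs no 8-byte alignment: it can carry up to MTU - header = 556 B
Non-final fragments needed = ceil((payload - 556) / 552) = ceil(5110/552) = ceil(9.2572) = 10
Number of fragments = 10 + 1 = 11
Fragment sizes (data): 10 * 552 B + 146 B (last, 146 <= 556 OK)
Total bytes sent = payload + n_frags * header = 5666 + 11*20 = 5666 + 220 = 5886 B

11, 5886


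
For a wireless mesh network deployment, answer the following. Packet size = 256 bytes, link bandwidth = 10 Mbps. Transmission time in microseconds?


Given: packet = 256 bytes, bandwidth = 10 Mbps
Packet in bits = 256 * 8 = 2048 bits
Bandwidth = 10 * 10^6 = 10000000 bps
Time = 2048 / 10000000 seconds
Time in us = 2048 * 10^6 / 10000000 = 204.8

204.8


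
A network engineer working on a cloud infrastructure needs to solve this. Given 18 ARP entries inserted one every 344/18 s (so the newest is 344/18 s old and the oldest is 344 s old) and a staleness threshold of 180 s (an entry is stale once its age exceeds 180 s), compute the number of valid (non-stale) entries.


Ages are k * 344/18 s for k = 1..18 (spacing = 19.1111 s).
Entry k is valid iff k * 344/18 <= 180 iff k <= 18 * 180 / 344 = 9.4186
n_valid = floor(9.4186) = 9
(n_stale = 18 - 9 = 9)

9


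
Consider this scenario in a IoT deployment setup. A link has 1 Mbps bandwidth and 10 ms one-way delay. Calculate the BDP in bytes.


Given: bandwidth = 1 Mbps, delay = 10 ms
BDP in bits = 1 * 10^6 * 10 / 1000
BDP in bits = 10000
BDP in bytes = 10000 / 8 = 1250

1250


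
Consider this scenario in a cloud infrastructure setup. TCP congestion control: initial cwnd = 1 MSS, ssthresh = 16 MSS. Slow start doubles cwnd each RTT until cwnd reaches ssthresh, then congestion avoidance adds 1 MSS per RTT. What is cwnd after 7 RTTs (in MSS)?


RTT 0: cwnd = 1 MSS (initial)
RTT 1: cwnd = 2 MSS (slow start, doubled)
RTT 2: cwnd = 4 MSS (slow start, doubled)
RTT 3: cwnd = 8 MSS (slow start, doubled)
RTT 4: cwnd = 16 MSS (slow start, doubled)
RTT 5: cwnd = 17 MSS (congestion avoidance, +1)
RTT 6: cwnd = 18 MSS (congestion avoidance, +1)
RTT 7: cwnd = 19 MSS (congestion avoidance, +1)

19


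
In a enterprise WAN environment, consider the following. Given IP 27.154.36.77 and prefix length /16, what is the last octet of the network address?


Given: IP = 27.154.36.77, prefix = /16
Subnet mask = 255.255.0.0
Last octet of IP: 77
Last octet of mask: 0
Network last octet = 77 AND 0 = 0

0


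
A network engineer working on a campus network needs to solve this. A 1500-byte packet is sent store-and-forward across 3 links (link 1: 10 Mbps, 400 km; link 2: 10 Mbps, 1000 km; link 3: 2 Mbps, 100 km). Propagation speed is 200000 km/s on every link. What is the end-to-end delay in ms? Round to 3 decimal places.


Packet = 1500 bytes = 12000 bits. Store-and-forward: sum (t_trans + t_prop) per link.
Link 1: t_trans = 12000/(10*10^6) s = 1.2000 ms; t_prop = 400/200000 s = 2.0000 ms; subtotal = 3.2000 ms
Link 2: t_trans = 12000/(10*10^6) s = 1.2000 ms; t_prop = 1000/200000 s = 5.0000 ms; subtotal = 6.2000 ms
Link 3: t_trans = 12000/(2*10^6) s = 6.0000 ms; t_prop = 100/200000 s = 0.5000 ms; subtotal = 6.5000 ms
End-to-end = 3.2000 + 6.2000 + 6.5000 = 15.9000 ms -> 15.900 ms (3 dp)

15.900


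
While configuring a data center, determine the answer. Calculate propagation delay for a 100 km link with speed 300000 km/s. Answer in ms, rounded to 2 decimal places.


Given: distance = 100 km, speed = 300000 km/s
Delay = distance / speed = 100 / 300000 seconds
Delay in ms = 100 * 1000 / 300000
Delay = 0.3333 ms
Rounded to 2 dp = 0.33 ms

0.33


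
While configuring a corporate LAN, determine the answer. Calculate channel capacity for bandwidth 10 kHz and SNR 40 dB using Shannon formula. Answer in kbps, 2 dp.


Given: B = 10 kHz, SNR = 40 dB
SNR linear = 10^(40/10) = 10000
1 + SNR = 10001
log2(10001) = 13.2878566418
C = 10 * 1000 * 13.2878566418 = 132878.5664 bps
C = 132.878566 kbps -> 132.88 kbps (2 dp)

132.88


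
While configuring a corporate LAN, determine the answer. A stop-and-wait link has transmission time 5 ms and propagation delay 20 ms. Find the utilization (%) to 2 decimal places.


Given: Ttrans = 5 ms, Tprop = 20 ms
RTT = 2 * Tprop = 2 * 20 = 40 ms
U = Ttrans / (Ttrans + RTT)
U = 5 / (5 + 40)
U = 5 / 45 = 0.111111
U% = 11.11%

11.11


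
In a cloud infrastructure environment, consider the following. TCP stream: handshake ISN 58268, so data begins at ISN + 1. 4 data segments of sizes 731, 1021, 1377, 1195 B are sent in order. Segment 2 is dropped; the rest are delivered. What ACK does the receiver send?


SYN uses sequence number 58268; first data byte = ISN + 1 = 58269.
Segment 1: SEQ = 58269, len = 731 B, covers [58269, 58999]
Segment 2: SEQ = 59000, len = 1021 B, covers [59000, 60020] [LOST]
Segment 3: SEQ = 60021, len = 1377 B, covers [60021, 61397]
Segment 4: SEQ = 61398, len = 1195 B, covers [61398, 62592]
In-order data received: bytes [58269, 58999] (segments 1..1).
Segment 2 missing -> gap begins at byte 59000; later segments buffered out of order.
Cumulative ACK = next expected in-order byte = 58269 + 731 = 59000

59000


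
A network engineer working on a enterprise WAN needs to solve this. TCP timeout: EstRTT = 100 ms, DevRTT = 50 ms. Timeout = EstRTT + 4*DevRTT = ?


Given: EstRTT = 100 ms, DevRTT = 50 ms
Timeout = EstRTT + 4 * DevRTT
4 * DevRTT = 4 * 50 = 200
Timeout = 100 + 200 = 300 ms

300


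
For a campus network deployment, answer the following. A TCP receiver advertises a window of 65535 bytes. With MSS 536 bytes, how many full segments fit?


Given: RWND = 65535 bytes, MSS = 536 bytes
Full segments = floor(RWND / MSS)
Full segments = floor(65535 / 536)
Full segments = floor(122.2668) = 122

122


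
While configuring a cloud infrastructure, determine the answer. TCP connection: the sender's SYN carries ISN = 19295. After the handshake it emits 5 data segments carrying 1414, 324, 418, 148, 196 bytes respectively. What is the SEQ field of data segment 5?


The SYN occupies sequence number ISN = 19295, so the first data byte is ISN + 1 = 19296.
SEQ of data segment i = (ISN + 1) + sum of payload sizes of segments 1..i-1.
Segment 1: SEQ = 19296, payload = 1414 bytes
Segment 2: SEQ = 20710, payload = 324 bytes
Segment 3: SEQ = 21034, payload = 418 bytes
Segment 4: SEQ = 21452, payload = 148 bytes
Segment 5: SEQ = 21600, payload = 196 bytes
SEQ of segment 5 = 19296 + 1414 + 324 + 418 + 148 = 21600

21600


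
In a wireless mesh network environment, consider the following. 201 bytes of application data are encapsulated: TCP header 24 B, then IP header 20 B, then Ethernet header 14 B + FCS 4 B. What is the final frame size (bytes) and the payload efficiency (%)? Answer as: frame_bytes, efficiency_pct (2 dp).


TCP segment = 201 + 24 = 225 B
IP packet = 225 + 20 = 245 B
Ethernet frame = 245 + 14 + 4 = 263 B
Efficiency = app / frame = 201 / 263 = 0.764259 = 76.4259% -> 76.43% (2 dp)

263, 76.43


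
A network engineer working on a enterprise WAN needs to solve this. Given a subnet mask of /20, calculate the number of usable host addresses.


Given: subnet mask /20
Host bits = 32 - 20 = 12
Total addresses = 2^12 = 4096
Usable hosts = 4096 - 2 (network + broadcast) = 4094

4094


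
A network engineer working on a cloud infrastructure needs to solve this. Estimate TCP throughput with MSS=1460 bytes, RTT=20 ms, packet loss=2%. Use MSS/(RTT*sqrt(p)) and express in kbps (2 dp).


Given: MSS = 1460 bytes, RTT = 20 ms, loss = 2%
RTT in seconds = 20 / 1000 = 0.02
Loss rate = 2% = 0.02
sqrt(loss) = sqrt(0.02) = 0.141421356237
Throughput (bytes/s) = 1460 / (0.02 * 0.141421356237) = 516187.9503
Throughput (kbps) = 516187.9503 * 8 / 1000 = 4129.503602 -> 4129.50 kbps (2 dp)

4129.50


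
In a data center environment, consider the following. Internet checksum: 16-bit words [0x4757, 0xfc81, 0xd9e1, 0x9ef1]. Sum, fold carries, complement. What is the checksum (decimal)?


Given words: [0x4757, 0xfc81, 0xd9e1, 0x9ef1]
Step 1: Sum all words
Raw sum = 18263 + 64641 + 55777 + 40689 = 179370
Step 2: Fold carry: (48298 + 2) = 48300
One's complement = ~48300 & 0xFFFF = 17235

17235


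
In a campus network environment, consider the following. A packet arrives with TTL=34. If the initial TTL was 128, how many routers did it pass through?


Given: initial TTL = 128, received TTL = 34
Hops = initial TTL - received TTL
Hops = 128 - 34 = 94

94


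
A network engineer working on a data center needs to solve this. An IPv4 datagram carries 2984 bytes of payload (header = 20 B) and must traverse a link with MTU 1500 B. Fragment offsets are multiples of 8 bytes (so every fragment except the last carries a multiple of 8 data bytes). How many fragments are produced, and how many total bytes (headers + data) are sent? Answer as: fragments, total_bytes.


Max data per non-final fragment = floor((MTU - header)/8)*8 = floor((1500 - 20)/8)*8 = floor(1480/8)*8 = 1480 B
Final fragment needs no 8-byte alignment: it can carry up to MTU - header = 1480 B
Non-final fragments needed = ceil((payload - 1480) / 1480) = ceil(1504/1480) = ceil(1.0162) = 2
Number of fragments = 2 + 1 = 3
Fragment sizes (data): 2 * 1480 B + 24 B (last, 24 <= 1480 OK)
Total bytes sent = payload + n_frags * header = 2984 + 3*20 = 2984 + 60 = 3044 B

3, 3044


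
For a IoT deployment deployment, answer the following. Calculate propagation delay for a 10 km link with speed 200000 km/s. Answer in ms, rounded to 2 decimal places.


Given: distance = 10 km, speed = 200000 km/s
Delay = distance / speed = 10 / 200000 seconds
Delay in ms = 10 * 1000 / 200000
Delay = 0.0500 ms
Rounded to 2 dp = 0.05 ms

0.05


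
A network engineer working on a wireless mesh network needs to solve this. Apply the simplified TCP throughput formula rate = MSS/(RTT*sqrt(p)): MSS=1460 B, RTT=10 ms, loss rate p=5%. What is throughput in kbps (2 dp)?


Given: MSS = 1460 bytes, RTT = 10 ms, loss = 5%
RTT in seconds = 10 / 1000 = 0.01
Loss rate = 5% = 0.05
sqrt(loss) = sqrt(0.05) = 0.223606797750
Throughput (bytes/s) = 1460 / (0.01 * 0.223606797750) = 652931.8494
Throughput (kbps) = 652931.8494 * 8 / 1000 = 5223.454795 -> 5223.45 kbps (2 dp)

5223.45


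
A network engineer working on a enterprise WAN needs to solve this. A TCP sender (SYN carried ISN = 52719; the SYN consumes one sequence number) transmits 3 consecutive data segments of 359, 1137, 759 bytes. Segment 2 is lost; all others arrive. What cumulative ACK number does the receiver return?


SYN uses sequence number 52719; first data byte = ISN + 1 = 52720.
Segment 1: SEQ = 52720, len = 359 B, covers [52720, 53078]
Segment 2: SEQ = 53079, len = 1137 B, covers [53079, 54215] [LOST]
Segment 3: SEQ = 54216, len = 759 B, covers [54216, 54974]
In-order data received: bytes [52720, 53078] (segments 1..1).
Segment 2 missing -> gap begins at byte 53079; later segments buffered out of order.
Cumulative ACK = next expected in-order byte = 52720 + 359 = 53079

53079


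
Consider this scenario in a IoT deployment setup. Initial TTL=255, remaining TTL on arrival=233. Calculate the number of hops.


Given: initial TTL = 255, received TTL = 233
Hops = initial TTL - received TTL
Hops = 255 - 233 = 22

22


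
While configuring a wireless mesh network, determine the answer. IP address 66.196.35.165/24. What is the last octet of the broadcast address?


Given: IP = 66.196.35.165, prefix = /24
Host bits = 32 - 24 = 8
Network last octet = 165 AND mask = 0
Host part size = 2^8 - 1 = 255
Broadcast last octet = 0 OR 255 = 255

255


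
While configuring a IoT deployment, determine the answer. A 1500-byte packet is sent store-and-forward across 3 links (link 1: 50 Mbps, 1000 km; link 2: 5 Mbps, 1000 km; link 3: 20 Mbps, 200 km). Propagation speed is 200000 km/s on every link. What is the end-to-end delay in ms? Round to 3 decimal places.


Packet = 1500 bytes = 12000 bits. Store-and-forward: sum (t_trans + t_prop) per link.
Link 1: t_trans = 12000/(50*10^6) s = 0.2400 ms; t_prop = 1000/200000 s = 5.0000 ms; subtotal = 5.2400 ms
Link 2: t_trans = 12000/(5*10^6) s = 2.4000 ms; t_prop = 1000/200000 s = 5.0000 ms; subtotal = 7.4000 ms
Link 3: t_trans = 12000/(20*10^6) s = 0.6000 ms; t_prop = 200/200000 s = 1.0000 ms; subtotal = 1.6000 ms
End-to-end = 5.2400 + 7.4000 + 1.6000 = 14.2400 ms -> 14.240 ms (3 dp)

14.240


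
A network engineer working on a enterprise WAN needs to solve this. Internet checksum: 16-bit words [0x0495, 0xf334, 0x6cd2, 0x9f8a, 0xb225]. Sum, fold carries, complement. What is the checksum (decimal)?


Given words: [0x0495, 0xf334, 0x6cd2, 0x9f8a, 0xb225]
Step 1: Sum all words
Raw sum = 1173 + 62260 + 27858 + 40842 + 45605 = 177738
Step 2: Fold carry: (46666 + 2) = 46668
One's complement = ~46668 & 0xFFFF = 18867

18867


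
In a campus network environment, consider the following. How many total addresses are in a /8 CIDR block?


Given: CIDR prefix /8
Host bits = 32 - 8 = 24
Total addresses = 2^24 = 16777216

16777216


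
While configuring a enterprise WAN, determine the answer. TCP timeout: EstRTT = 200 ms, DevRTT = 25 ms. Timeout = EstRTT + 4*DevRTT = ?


Given: EstRTT = 200 ms, DevRTT = 25 ms
Timeout = EstRTT + 4 * DevRTT
4 * DevRTT = 4 * 25 = 100
Timeout = 200 + 100 = 300 ms

300


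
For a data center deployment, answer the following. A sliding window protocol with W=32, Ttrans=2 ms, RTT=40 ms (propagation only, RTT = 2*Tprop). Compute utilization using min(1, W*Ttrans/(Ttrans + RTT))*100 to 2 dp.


Given: W = 32, Ttrans = 2 ms, RTT = 40 ms (= 2 * Tprop, Tprop = 20 ms)
Cycle time = Ttrans + RTT = 2 + 40 = 42 ms (first packet sent until its ACK returns)
W * Ttrans = 32 * 2 = 64 ms of sending per cycle
W * Ttrans / (Ttrans + RTT) = 64 / 42 = 1.523810
U = min(1, 1.523810) = 1.000000
U% = 100.00%

100.00


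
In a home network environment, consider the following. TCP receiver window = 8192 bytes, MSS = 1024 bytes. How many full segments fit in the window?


Given: RWND = 8192 bytes, MSS = 1024 bytes
Full segments = floor(RWND / MSS)
Full segments = floor(8192 / 1024)
Full segments = floor(8.0) = 8

8


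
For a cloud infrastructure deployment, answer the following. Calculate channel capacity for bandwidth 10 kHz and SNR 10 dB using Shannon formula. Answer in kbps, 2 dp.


Given: B = 10 kHz, SNR = 10 dB
SNR linear = 10^(10/10) = 10
1 + SNR = 11
log2(11) = 3.4594316186
C = 10 * 1000 * 3.4594316186 = 34594.3162 bps
C = 34.594316 kbps -> 34.59 kbps (2 dp)

34.59


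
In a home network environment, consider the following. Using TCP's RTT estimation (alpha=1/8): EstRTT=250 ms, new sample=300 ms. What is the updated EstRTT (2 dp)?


Given: EstRTT = 250 ms, SampleRTT = 300 ms, alpha = 1/8
New EstRTT = (1 - alpha) * EstRTT + alpha * SampleRTT
(7/8) * 250 = 218.75
(1/8) * 300 = 37.5
New EstRTT = 218.75 + 37.5 = 256.25 ms -> 256.25 ms (2 dp)

256.25


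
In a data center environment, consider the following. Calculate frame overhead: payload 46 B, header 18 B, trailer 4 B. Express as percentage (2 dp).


Given: payload = 46 B, header = 18 B, trailer = 4 B
Overhead bytes = header + trailer = 18 + 4 = 22
Total frame = payload + overhead = 46 + 22 = 68
Overhead % = 22 / 68 * 100 = 32.3529% -> 32.35% (2 dp)

32.35


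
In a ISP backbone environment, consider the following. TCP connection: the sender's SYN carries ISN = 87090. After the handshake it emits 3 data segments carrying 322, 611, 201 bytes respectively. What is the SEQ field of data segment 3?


The SYN occupies sequence number ISN = 87090, so the first data byte is ISN + 1 = 87091.
SEQ of data segment i = (ISN + 1) + sum of payload sizes of segments 1..i-1.
Segment 1: SEQ = 87091, payload = 322 bytes
Segment 2: SEQ = 87413, payload = 611 bytes
Segment 3: SEQ = 88024, payload = 201 bytes
SEQ of segment 3 = 87091 + 322 + 611 = 88024

88024


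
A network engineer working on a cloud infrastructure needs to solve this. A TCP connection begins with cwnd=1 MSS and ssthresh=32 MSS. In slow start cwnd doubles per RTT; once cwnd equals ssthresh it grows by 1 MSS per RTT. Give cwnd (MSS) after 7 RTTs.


RTT 0: cwnd = 1 MSS (initial)
RTT 1: cwnd = 2 MSS (slow start, doubled)
RTT 2: cwnd = 4 MSS (slow start, doubled)
RTT 3: cwnd = 8 MSS (slow start, doubled)
RTT 4: cwnd = 16 MSS (slow start, doubled)
RTT 5: cwnd = 32 MSS (slow start, doubled)
RTT 6: cwnd = 33 MSS (congestion avoidance, +1)
RTT 7: cwnd = 34 MSS (congestion avoidance, +1)

34


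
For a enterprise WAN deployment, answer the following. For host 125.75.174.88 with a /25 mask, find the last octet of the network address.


Given: IP = 125.75.174.88, prefix = /25
Subnet mask = 255.255.255.128
Last octet of IP: 88
Last octet of mask: 128
Network last octet = 88 AND 128 = 0

0


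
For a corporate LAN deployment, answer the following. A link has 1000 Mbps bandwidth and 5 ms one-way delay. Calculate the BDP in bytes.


Given: bandwidth = 1000 Mbps, delay = 5 ms
BDP in bits = 1000 * 10^6 * 5 / 1000
BDP in bits = 5000000
BDP in bytes = 5000000 / 8 = 625000

625000


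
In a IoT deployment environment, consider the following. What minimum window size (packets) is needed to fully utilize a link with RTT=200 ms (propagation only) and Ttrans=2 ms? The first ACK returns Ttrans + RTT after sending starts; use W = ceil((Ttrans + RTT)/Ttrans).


Given: Ttrans = 2 ms, RTT = 200 ms (= 2 * Tprop, Tprop = 100 ms)
Time until first ACK returns = Ttrans + RTT = 2 + 200 = 202 ms
Need W * Ttrans >= Ttrans + RTT  ->  W >= (Ttrans + RTT) / Ttrans
(Ttrans + RTT) / Ttrans = 202 / 2 = 101
W_min = ceil(101) = 101

101


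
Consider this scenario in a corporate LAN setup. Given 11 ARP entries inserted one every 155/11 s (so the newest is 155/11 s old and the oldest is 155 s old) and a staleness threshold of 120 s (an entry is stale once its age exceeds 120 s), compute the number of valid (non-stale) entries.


Ages are k * 155/11 s for k = 1..11 (spacing = 14.0909 s).
Entry k is valid iff k * 155/11 <= 120 iff k <= 11 * 120 / 155 = 8.5161
n_valid = floor(8.5161) = 8
(n_stale = 11 - 8 = 3)

8


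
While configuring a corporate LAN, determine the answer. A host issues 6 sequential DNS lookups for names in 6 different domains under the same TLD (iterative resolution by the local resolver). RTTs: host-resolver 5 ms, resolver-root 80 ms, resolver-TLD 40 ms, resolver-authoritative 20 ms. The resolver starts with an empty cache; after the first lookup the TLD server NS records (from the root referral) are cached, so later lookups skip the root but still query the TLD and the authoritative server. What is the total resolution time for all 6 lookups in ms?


Lookup 1 (cold cache): local + root + TLD + auth = 5 + 80 + 40 + 20 = 145 ms
Lookups 2..6 (TLD NS cached -> skip root; new domain -> still ask TLD and auth): local + TLD + auth = 5 + 40 + 20 = 65 ms each
Remaining 5 lookups: 5 * 65 = 325 ms
Total = 145 + 325 = 470 ms

470


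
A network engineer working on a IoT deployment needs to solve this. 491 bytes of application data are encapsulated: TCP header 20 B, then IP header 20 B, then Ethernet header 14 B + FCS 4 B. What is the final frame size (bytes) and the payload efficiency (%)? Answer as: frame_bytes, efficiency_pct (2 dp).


TCP segment = 491 + 20 = 511 B
IP packet = 511 + 20 = 531 B
Ethernet frame = 531 + 14 + 4 = 549 B
Efficiency = app / frame = 491 / 549 = 0.894353 = 89.4353% -> 89.44% (2 dp)

549, 89.44


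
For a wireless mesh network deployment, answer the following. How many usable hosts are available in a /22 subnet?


Given: subnet mask /22
Host bits = 32 - 22 = 10
Total addresses = 2^10 = 1024
Usable hosts = 1024 - 2 (network + broadcast) = 1022

1022


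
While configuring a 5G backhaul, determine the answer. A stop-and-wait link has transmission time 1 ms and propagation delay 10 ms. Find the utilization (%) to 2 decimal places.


Given: Ttrans = 1 ms, Tprop = 10 ms
RTT = 2 * Tprop = 2 * 10 = 20 ms
U = Ttrans / (Ttrans + RTT)
U = 1 / (1 + 20)
U = 1 / 21 = 0.047619
U% = 4.76%

4.76


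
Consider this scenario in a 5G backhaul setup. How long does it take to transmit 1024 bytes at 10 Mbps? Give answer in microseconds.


Given: packet = 1024 bytes, bandwidth = 10 Mbps
Packet in bits = 1024 * 8 = 8192 bits
Bandwidth = 10 * 10^6 = 10000000 bps
Time = 8192 / 10000000 seconds
Time in us = 8192 * 10^6 / 10000000 = 819.2

819.2


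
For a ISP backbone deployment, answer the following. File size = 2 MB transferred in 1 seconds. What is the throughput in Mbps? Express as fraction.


Given: file = 2 MB, time = 1 s
File in Mb = 2 * 8 = 16 Mb
Throughput = 16 / 1 Mbps
Throughput = 16 Mbps

16


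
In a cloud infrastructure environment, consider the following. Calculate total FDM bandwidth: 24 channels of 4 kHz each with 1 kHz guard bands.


Given: 24 channels, 4 kHz each, guard = 1 kHz
Channel bandwidth = 24 * 4 = 96 kHz
Guard bands = 23 gaps * 1 kHz = 23 kHz
Total = 96 + 23 = 119 kHz

119


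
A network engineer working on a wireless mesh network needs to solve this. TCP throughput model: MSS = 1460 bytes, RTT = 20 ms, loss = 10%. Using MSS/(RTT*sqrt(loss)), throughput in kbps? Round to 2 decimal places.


Given: MSS = 1460 bytes, RTT = 20 ms, loss = 10%
RTT in seconds = 20 / 1000 = 0.02
Loss rate = 10% = 0.1
sqrt(loss) = sqrt(0.1) = 0.316227766017
Throughput (bytes/s) = 1460 / (0.02 * 0.316227766017) = 230846.2692
Throughput (kbps) = 230846.2692 * 8 / 1000 = 1846.770154 -> 1846.77 kbps (2 dp)

1846.77


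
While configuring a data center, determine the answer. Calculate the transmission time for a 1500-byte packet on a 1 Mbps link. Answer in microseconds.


Given: packet = 1500 bytes, bandwidth = 1 Mbps
Packet in bits = 1500 * 8 = 12000 bits
Bandwidth = 1 * 10^6 = 1000000 bps
Time = 12000 / 1000000 seconds
Time in us = 12000 * 10^6 / 1000000 = 12000

12000


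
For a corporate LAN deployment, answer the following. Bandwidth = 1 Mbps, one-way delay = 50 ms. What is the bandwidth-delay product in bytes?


Given: bandwidth = 1 Mbps, delay = 50 ms
BDP in bits = 1 * 10^6 * 50 / 1000
BDP in bits = 50000
BDP in bytes = 50000 / 8 = 6250

6250


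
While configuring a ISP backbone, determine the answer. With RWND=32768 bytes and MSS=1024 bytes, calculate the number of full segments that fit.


Given: RWND = 32768 bytes, MSS = 1024 bytes
Full segments = floor(RWND / MSS)
Full segments = floor(32768 / 1024)
Full segments = floor(32.0) = 32

32


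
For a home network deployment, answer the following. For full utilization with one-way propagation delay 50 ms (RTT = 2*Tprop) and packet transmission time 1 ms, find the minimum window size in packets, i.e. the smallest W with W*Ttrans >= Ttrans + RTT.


Given: Ttrans = 1 ms, RTT = 100 ms (= 2 * Tprop, Tprop = 50 ms)
Time until first ACK returns = Ttrans + RTT = 1 + 100 = 101 ms
Need W * Ttrans >= Ttrans + RTT  ->  W >= (Ttrans + RTT) / Ttrans
(Ttrans + RTT) / Ttrans = 101 / 1 = 101
W_min = ceil(101) = 101

101


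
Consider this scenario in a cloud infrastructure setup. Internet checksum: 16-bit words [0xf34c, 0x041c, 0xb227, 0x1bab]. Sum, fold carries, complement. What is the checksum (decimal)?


Given words: [0xf34c, 0x041c, 0xb227, 0x1bab]
Step 1: Sum all words
Raw sum = 62284 + 1052 + 45607 + 7083 = 116026
Step 2: Fold carry: (50490 + 1) = 50491
One's complement = ~50491 & 0xFFFF = 15044

15044


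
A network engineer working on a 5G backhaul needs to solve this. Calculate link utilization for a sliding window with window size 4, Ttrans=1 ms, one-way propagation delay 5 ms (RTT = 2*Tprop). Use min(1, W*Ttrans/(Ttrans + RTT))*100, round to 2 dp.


Given: W = 4, Ttrans = 1 ms, RTT = 10 ms (= 2 * Tprop, Tprop = 5 ms)
Cycle time = Ttrans + RTT = 1 + 10 = 11 ms (first packet sent until its ACK returns)
W * Ttrans = 4 * 1 = 4 ms of sending per cycle
W * Ttrans / (Ttrans + RTT) = 4 / 11 = 0.363636
U = min(1, 0.363636) = 0.363636
U% = 36.36%

36.36


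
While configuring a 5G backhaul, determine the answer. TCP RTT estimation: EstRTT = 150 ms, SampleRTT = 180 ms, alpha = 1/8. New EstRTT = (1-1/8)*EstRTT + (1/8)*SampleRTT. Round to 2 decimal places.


Given: EstRTT = 150 ms, SampleRTT = 180 ms, alpha = 1/8
New EstRTT = (1 - alpha) * EstRTT + alpha * SampleRTT
(7/8) * 150 = 131.25
(1/8) * 180 = 22.5
New EstRTT = 131.25 + 22.5 = 153.75 ms -> 153.75 ms (2 dp)

153.75


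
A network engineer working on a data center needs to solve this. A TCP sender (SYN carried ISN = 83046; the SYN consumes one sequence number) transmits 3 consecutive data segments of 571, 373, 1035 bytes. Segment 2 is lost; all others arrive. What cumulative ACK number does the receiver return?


SYN uses sequence number 83046; first data byte = ISN + 1 = 83047.
Segment 1: SEQ = 83047, len = 571 B, covers [83047, 83617]
Segment 2: SEQ = 83618, len = 373 B, covers [83618, 83990] [LOST]
Segment 3: SEQ = 83991, len = 1035 B, covers [83991, 85025]
In-order data received: bytes [83047, 83617] (segments 1..1).
Segment 2 missing -> gap begins at byte 83618; later segments buffered out of order.
Cumulative ACK = next expected in-order byte = 83047 + 571 = 83618

83618


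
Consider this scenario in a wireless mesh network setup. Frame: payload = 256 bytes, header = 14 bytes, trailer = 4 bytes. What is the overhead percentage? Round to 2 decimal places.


Given: payload = 256 B, header = 14 B, trailer = 4 B
Overhead bytes = header + trailer = 14 + 4 = 18
Total frame = payload + overhead = 256 + 18 = 274
Overhead % = 18 / 274 * 100 = 6.5693% -> 6.57% (2 dp)

6.57


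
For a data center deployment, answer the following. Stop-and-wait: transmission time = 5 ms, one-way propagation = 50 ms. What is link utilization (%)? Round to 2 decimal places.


Given: Ttrans = 5 ms, Tprop = 50 ms
RTT = 2 * Tprop = 2 * 50 = 100 ms
U = Ttrans / (Ttrans + RTT)
U = 5 / (5 + 100)
U = 5 / 105 = 0.047619
U% = 4.76%

4.76


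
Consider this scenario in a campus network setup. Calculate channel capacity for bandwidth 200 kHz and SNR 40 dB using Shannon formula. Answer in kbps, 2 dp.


Given: B = 200 kHz, SNR = 40 dB
SNR linear = 10^(40/10) = 10000
1 + SNR = 10001
log2(10001) = 13.2878566418
C = 200 * 1000 * 13.2878566418 = 2657571.3284 bps
C = 2657.571328 kbps -> 2657.57 kbps (2 dp)

2657.57


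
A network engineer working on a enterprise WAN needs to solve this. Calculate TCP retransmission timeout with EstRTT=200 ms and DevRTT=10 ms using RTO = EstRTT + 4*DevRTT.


Given: EstRTT = 200 ms, DevRTT = 10 ms
Timeout = EstRTT + 4 * DevRTT
4 * DevRTT = 4 * 10 = 40
Timeout = 200 + 40 = 240 ms

240


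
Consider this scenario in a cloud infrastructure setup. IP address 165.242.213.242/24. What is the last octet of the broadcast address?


Given: IP = 165.242.213.242, prefix = /24
Host bits = 32 - 24 = 8
Network last octet = 242 AND mask = 0
Host part size = 2^8 - 1 = 255
Broadcast last octet = 0 OR 255 = 255

255
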